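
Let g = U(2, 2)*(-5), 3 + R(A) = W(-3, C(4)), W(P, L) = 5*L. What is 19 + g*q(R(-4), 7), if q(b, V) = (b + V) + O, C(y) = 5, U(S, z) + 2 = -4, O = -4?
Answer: 769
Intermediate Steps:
U(S, z) = -6 (U(S, z) = -2 - 4 = -6)
R(A) = 22 (R(A) = -3 + 5*5 = -3 + 25 = 22)
q(b, V) = -4 + V + b (q(b, V) = (b + V) - 4 = (V + b) - 4 = -4 + V + b)
g = 30 (g = -6*(-5) = 30)
19 + g*q(R(-4), 7) = 19 + 30*(-4 + 7 + 22) = 19 + 30*25 = 19 + 750 = 769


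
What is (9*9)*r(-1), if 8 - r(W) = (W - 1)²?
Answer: 324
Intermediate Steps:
r(W) = 8 - (-1 + W)² (r(W) = 8 - (W - 1)² = 8 - (-1 + W)²)
(9*9)*r(-1) = (9*9)*(8 - (-1 - 1)²) = 81*(8 - 1*(-2)²) = 81*(8 - 1*4) = 81*(8 - 4) = 81*4 = 324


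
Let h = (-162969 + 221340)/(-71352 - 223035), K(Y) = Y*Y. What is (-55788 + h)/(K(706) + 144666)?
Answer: -5474440109/63106956158 ≈ -0.086749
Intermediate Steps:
K(Y) = Y²
h = -19457/98129 (h = 58371/(-294387) = 58371*(-1/294387) = -19457/98129 ≈ -0.19828)
(-55788 + h)/(K(706) + 144666) = (-55788 - 19457/98129)/(706² + 144666) = -5474440109/(98129*(498436 + 144666)) = -5474440109/98129/643102 = -5474440109/98129*1/643102 = -5474440109/63106956158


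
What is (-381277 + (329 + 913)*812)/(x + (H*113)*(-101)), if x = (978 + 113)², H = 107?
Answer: -627227/30910 ≈ -20.292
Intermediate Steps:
x = 1190281 (x = 1091² = 1190281)
(-381277 + (329 + 913)*812)/(x + (H*113)*(-101)) = (-381277 + (329 + 913)*812)/(1190281 + (107*113)*(-101)) = (-381277 + 1242*812)/(1190281 + 12091*(-101)) = (-381277 + 1008504)/(1190281 - 1221191) = 627227/(-30910) = 627227*(-1/30910) = -627227/30910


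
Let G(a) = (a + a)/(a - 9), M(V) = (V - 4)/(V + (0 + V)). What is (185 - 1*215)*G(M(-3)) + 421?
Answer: 20207/47 ≈ 429.94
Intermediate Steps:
M(V) = (-4 + V)/(2*V) (M(V) = (-4 + V)/(V + V) = (-4 + V)/((2*V)) = (-4 + V)*(1/(2*V)) = (-4 + V)/(2*V))
G(a) = 2*a/(-9 + a) (G(a) = (2*a)/(-9 + a) = 2*a/(-9 + a))
(185 - 1*215)*G(M(-3)) + 421 = (185 - 1*215)*(2*((1/2)*(-4 - 3)/(-3))/(-9 + (1/2)*(-4 - 3)/(-3))) + 421 = (185 - 215)*(2*((1/2)*(-1/3)*(-7))/(-9 + (1/2)*(-1/3)*(-7))) + 421 = -60*7/(6*(-9 + 7/6)) + 421 = -60*7/(6*(-47/6)) + 421 = -60*7*(-6)/(6*47) + 421 = -30*(-14/47) + 421 = 420/47 + 421 = 20207/47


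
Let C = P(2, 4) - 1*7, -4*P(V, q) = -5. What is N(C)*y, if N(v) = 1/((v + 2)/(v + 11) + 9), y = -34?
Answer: -119/29 ≈ -4.1034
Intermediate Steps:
P(V, q) = 5/4 (P(V, q) = -¼*(-5) = 5/4)
C = -23/4 (C = 5/4 - 1*7 = 5/4 - 7 = -23/4 ≈ -5.7500)
N(v) = 1/(9 + (2 + v)/(11 + v)) (N(v) = 1/((2 + v)/(11 + v) + 9) = 1/(9 + (2 + v)/(11 + v)))
N(C)*y = ((11 - 23/4)/(101 + 10*(-23/4)))*(-34) = ((21/4)/(101 - 115/2))*(-34) = ((21/4)/(87/2))*(-34) = ((2/87)*(21/4))*(-34) = (7/58)*(-34) = -119/29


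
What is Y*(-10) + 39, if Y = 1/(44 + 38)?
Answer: 1594/41 ≈ 38.878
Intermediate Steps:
Y = 1/82 ≈ 0.012195
Y*(-10) + 39 = (1/82)*(-10) + 39 = -5/41 + 39 = 1594/41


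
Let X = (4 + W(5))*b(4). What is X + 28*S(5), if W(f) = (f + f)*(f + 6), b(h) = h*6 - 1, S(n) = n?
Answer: 2762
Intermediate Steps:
b(h) = -1 + 6*h (b(h) = 6*h - 1 = -1 + 6*h)
W(f) = 2*f*(6 + f) (W(f) = (2*f)*(6 + f) = 2*f*(6 + f))
X = 2622 (X = (4 + 2*5*(6 + 5))*(-1 + 6*4) = (4 + 2*5*11)*(-1 + 24) = (4 + 110)*23 = 114*23 = 2622)
X + 28*S(5) = 2622 + 28*5 = 2622 + 140 = 2762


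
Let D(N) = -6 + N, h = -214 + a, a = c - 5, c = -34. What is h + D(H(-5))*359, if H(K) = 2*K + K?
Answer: -7792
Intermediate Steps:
H(K) = 3*K
a = -39 (a = -34 - 5 = -39)
h = -253 (h = -214 - 39 = -253)
h + D(H(-5))*359 = -253 + (-6 + 3*(-5))*359 = -253 + (-6 - 15)*359 = -253 - 21*359 = -253 - 7539 = -7792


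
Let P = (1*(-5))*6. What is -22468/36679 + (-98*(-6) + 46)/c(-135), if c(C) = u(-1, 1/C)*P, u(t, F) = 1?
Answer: -11964263/550185 ≈ -21.746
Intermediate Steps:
P = -30 (P = -5*6 = -30)
c(C) = -30 (c(C) = 1*(-30) = -30)
-22468/36679 + (-98*(-6) + 46)/c(-135) = -22468/36679 + (-98*(-6) + 46)/(-30) = -22468*1/36679 + (588 + 46)*(-1/30) = -22468/36679 + 634*(-1/30) = -22468/36679 - 317/15 = -11964263/550185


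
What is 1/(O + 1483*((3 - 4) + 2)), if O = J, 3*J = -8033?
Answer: -3/3584 ≈ -0.00083705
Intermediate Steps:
J = -8033/3 (J = (⅓)*(-8033) = -8033/3 ≈ -2677.7)
O = -8033/3 ≈ -2677.7
1/(O + 1483*((3 - 4) + 2)) = 1/(-8033/3 + 1483*((3 - 4) + 2)) = 1/(-8033/3 + 1483*(-1 + 2)) = 1/(-8033/3 + 1483*1) = 1/(-8033/3 + 1483) = 1/(-3584/3) = -3/3584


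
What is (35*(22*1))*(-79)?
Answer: -60830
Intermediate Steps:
(35*(22*1))*(-79) = (35*22)*(-79) = 770*(-79) = -60830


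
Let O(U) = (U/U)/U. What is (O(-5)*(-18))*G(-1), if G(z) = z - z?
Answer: 0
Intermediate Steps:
O(U) = 1/U
G(z) = 0
(O(-5)*(-18))*G(-1) = (-18/(-5))*0 = -⅕*(-18)*0 = (18/5)*0 = 0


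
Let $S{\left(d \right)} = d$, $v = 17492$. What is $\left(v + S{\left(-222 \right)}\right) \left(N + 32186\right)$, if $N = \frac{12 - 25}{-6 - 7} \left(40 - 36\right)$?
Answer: $555921300$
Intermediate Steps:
$N = 4$ ($N = - \frac{13}{-13} \cdot 4 = \left(-13\right) \left(- \frac{1}{13}\right) 4 = 1 \cdot 4 = 4$)
$\left(v + S{\left(-222 \right)}\right) \left(N + 32186\right) = \left(17492 - 222\right) \left(4 + 32186\right) = 17270 \cdot 32190 = 555921300$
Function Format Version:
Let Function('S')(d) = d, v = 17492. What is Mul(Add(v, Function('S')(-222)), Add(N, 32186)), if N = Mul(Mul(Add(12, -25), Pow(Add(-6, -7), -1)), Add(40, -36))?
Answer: 555921300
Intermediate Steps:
N = 4 (N = Mul(Mul(-13, Pow(-13, -1)), 4) = Mul(Mul(-13, Rational(-1, 13)), 4) = Mul(1, 4) = 4)
Mul(Add(v, Function('S')(-222)), Add(N, 32186)) = Mul(Add(17492, -222), Add(4, 32186)) = Mul(17270, 32190) = 555921300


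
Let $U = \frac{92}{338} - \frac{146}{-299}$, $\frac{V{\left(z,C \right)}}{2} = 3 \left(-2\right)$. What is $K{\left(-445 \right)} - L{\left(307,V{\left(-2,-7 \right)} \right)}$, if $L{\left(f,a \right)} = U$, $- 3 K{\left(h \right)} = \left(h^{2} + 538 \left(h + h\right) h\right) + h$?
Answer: $- \frac{828990138628}{11661} \approx -7.1091 \cdot 10^{7}$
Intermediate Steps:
$V{\left(z,C \right)} = -12$ ($V{\left(z,C \right)} = 2 \cdot 3 \left(-2\right) = 2 \left(-6\right) = -12$)
$U = \frac{2956}{3887}$ ($U = 92 \cdot \frac{1}{338} - - \frac{146}{299} = \frac{46}{169} + \frac{146}{299} = \frac{2956}{3887} \approx 0.76048$)
$K{\left(h \right)} = - 359 h^{2} - \frac{h}{3}$ ($K{\left(h \right)} = - \frac{\left(h^{2} + 538 \left(h + h\right) h\right) + h}{3} = - \frac{\left(h^{2} + 538 \cdot 2 h h\right) + h}{3} = - \frac{\left(h^{2} + 1076 h h\right) + h}{3} = - \frac{\left(h^{2} + 1076 h^{2}\right) + h}{3} = - \frac{1077 h^{2} + h}{3} = - \frac{h + 1077 h^{2}}{3} = - 359 h^{2} - \frac{h}{3}$)
$L{\left(f,a \right)} = \frac{2956}{3887}$
$K{\left(-445 \right)} - L{\left(307,V{\left(-2,-7 \right)} \right)} = \left(- \frac{1}{3}\right) \left(-445\right) \left(1 + 1077 \left(-445\right)\right) - \frac{2956}{3887} = \left(- \frac{1}{3}\right) \left(-445\right) \left(1 - 479265\right) - \frac{2956}{3887} = \left(- \frac{1}{3}\right) \left(-445\right) \left(-479264\right) - \frac{2956}{3887} = - \frac{213272480}{3} - \frac{2956}{3887} = - \frac{828990138628}{11661}$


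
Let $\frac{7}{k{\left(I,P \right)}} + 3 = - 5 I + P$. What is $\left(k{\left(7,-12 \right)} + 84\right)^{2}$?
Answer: $\frac{17581249}{2500} \approx 7032.5$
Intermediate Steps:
$k{\left(I,P \right)} = \frac{7}{-3 + P - 5 I}$ ($k{\left(I,P \right)} = \frac{7}{-3 - \left(- P + 5 I\right)} = \frac{7}{-3 + P - 5 I}$)
$\left(k{\left(7,-12 \right)} + 84\right)^{2} = \left(- \frac{7}{3 - -12 + 5 \cdot 7} + 84\right)^{2} = \left(- \frac{7}{3 + 12 + 35} + 84\right)^{2} = \left(- \frac{7}{50} + 84\right)^{2} = \left(\frac{4193}{50}\right)^{2} = \frac{17581249}{2500}$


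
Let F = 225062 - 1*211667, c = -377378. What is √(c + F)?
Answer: I*√363983 ≈ 603.31*I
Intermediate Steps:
F = 13395 (F = 225062 - 211667 = 13395)
√(c + F) = √(-377378 + 13395) = √(-363983) = I*√363983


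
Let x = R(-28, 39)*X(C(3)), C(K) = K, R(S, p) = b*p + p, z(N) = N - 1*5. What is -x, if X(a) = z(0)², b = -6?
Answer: 4875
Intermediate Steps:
z(N) = -5 + N (z(N) = N - 5 = -5 + N)
R(S, p) = -5*p (R(S, p) = -6*p + p = -5*p)
X(a) = 25 (X(a) = (-5 + 0)² = (-5)² = 25)
x = -4875 (x = -5*39*25 = -195*25 = -4875)
-x = -1*(-4875) = 4875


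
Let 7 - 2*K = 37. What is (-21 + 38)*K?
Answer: -255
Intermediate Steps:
K = -15 (K = 7/2 - ½*37 = 7/2 - 37/2 = -15)
(-21 + 38)*K = (-21 + 38)*(-15) = 17*(-15) = -255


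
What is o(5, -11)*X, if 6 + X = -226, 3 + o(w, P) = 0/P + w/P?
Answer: 8816/11 ≈ 801.45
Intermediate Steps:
o(w, P) = -3 + w/P (o(w, P) = -3 + (0/P + w/P) = -3 + (0 + w/P) = -3 + w/P)
X = -232 (X = -6 - 226 = -232)
o(5, -11)*X = (-3 + 5/(-11))*(-232) = (-3 + 5*(-1/11))*(-232) = (-3 - 5/11)*(-232) = -38/11*(-232) = 8816/11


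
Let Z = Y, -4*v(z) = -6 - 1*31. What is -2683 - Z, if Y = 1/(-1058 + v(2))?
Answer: -11255181/4195 ≈ -2683.0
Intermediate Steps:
v(z) = 37/4 (v(z) = -(-6 - 1*31)/4 = -(-6 - 31)/4 = -¼*(-37) = 37/4)
Y = -4/4195 (Y = 1/(-1058 + 37/4) = 1/(-4195/4) = -4/4195 ≈ -0.00095352)
Z = -4/4195 ≈ -0.00095352
-2683 - Z = -2683 - 1*(-4/4195) = -2683 + 4/4195 = -11255181/4195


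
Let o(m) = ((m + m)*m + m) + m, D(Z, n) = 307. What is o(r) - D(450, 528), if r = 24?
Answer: 893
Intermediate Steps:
o(m) = 2*m + 2*m**2 (o(m) = ((2*m)*m + m) + m = (2*m**2 + m) + m = (m + 2*m**2) + m = 2*m + 2*m**2)
o(r) - D(450, 528) = 2*24*(1 + 24) - 1*307 = 2*24*25 - 307 = 1200 - 307 = 893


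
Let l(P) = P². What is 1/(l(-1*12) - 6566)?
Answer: -1/6422 ≈ -0.00015571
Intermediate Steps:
1/(l(-1*12) - 6566) = 1/((-1*12)² - 6566) = 1/((-12)² - 6566) = 1/(144 - 6566) = 1/(-6422) = -1/6422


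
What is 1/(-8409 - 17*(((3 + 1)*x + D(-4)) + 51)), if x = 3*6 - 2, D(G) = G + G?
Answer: -1/10228 ≈ -9.7771e-5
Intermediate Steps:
D(G) = 2*G
x = 16 (x = 18 - 2 = 16)
1/(-8409 - 17*(((3 + 1)*x + D(-4)) + 51)) = 1/(-8409 - 17*(((3 + 1)*16 + 2*(-4)) + 51)) = 1/(-8409 - 17*((4*16 - 8) + 51)) = 1/(-8409 - 17*((64 - 8) + 51)) = 1/(-8409 - 17*(56 + 51)) = 1/(-8409 - 17*107) = 1/(-8409 - 1819) = 1/(-10228) = -1/10228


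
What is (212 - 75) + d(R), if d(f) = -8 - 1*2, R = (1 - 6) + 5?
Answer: 127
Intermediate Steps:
R = 0 (R = -5 + 5 = 0)
d(f) = -10 (d(f) = -8 - 2 = -10)
(212 - 75) + d(R) = (212 - 75) - 10 = 137 - 10 = 127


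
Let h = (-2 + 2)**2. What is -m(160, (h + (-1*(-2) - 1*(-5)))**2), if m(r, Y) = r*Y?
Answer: -7840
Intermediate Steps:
h = 0 (h = 0**2 = 0)
m(r, Y) = Y*r
-m(160, (h + (-1*(-2) - 1*(-5)))**2) = -(0 + (-1*(-2) - 1*(-5)))**2*160 = -(0 + (2 + 5))**2*160 = -(0 + 7)**2*160 = -7**2*160 = -49*160 = -1*7840 = -7840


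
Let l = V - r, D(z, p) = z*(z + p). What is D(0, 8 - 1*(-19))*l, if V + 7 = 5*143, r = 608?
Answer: 0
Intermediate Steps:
V = 708 (V = -7 + 5*143 = -7 + 715 = 708)
D(z, p) = z*(p + z)
l = 100 (l = 708 - 1*608 = 708 - 608 = 100)
D(0, 8 - 1*(-19))*l = (0*((8 - 1*(-19)) + 0))*100 = (0*((8 + 19) + 0))*100 = (0*(27 + 0))*100 = (0*27)*100 = 0*100 = 0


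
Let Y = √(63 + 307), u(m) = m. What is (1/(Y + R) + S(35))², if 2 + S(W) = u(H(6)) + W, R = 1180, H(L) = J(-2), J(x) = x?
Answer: 186227720989247/193774752090 - 4315411*√370/96887376045 ≈ 961.05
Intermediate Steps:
H(L) = -2
Y = √370 ≈ 19.235
S(W) = -4 + W (S(W) = -2 + (-2 + W) = -4 + W)
(1/(Y + R) + S(35))² = (1/(√370 + 1180) + (-4 + 35))² = (1/(1180 + √370) + 31)² = (31 + 1/(1180 + √370))²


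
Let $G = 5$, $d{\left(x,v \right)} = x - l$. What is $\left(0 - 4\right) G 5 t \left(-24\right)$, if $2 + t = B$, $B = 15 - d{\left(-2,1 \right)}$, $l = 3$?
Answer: $43200$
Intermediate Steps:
$d{\left(x,v \right)} = -3 + x$ ($d{\left(x,v \right)} = x - 3 = -3 + x$)
$B = 20$ ($B = 15 - \left(-3 - 2\right) = 15 - -5 = 15 + 5 = 20$)
$t = 18$ ($t = -2 + 20 = 18$)
$\left(0 - 4\right) G 5 t \left(-24\right) = \left(0 - 4\right) 5 \cdot 5 \cdot 18 \left(-24\right) = \left(-4\right) 5 \cdot 5 \cdot 18 \left(-24\right) = \left(-20\right) 5 \cdot 18 \left(-24\right) = \left(-100\right) 18 \left(-24\right) = \left(-1800\right) \left(-24\right) = 43200$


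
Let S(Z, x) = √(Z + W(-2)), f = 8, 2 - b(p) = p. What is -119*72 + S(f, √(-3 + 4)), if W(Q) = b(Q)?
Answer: -8568 + 2*√3 ≈ -8564.5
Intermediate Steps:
b(p) = 2 - p
W(Q) = 2 - Q
S(Z, x) = √(4 + Z) (S(Z, x) = √(Z + (2 - 1*(-2))) = √(Z + (2 + 2)) = √(Z + 4) = √(4 + Z))
-119*72 + S(f, √(-3 + 4)) = -119*72 + √(4 + 8) = -8568 + √12 = -8568 + 2*√3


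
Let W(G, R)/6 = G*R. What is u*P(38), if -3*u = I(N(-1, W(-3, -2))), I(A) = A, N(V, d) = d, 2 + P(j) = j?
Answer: -432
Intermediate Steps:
W(G, R) = 6*G*R (W(G, R) = 6*(G*R) = 6*G*R)
P(j) = -2 + j
u = -12 (u = -2*(-3)*(-2) = -⅓*36 = -12)
u*P(38) = -12*(-2 + 38) = -12*36 = -432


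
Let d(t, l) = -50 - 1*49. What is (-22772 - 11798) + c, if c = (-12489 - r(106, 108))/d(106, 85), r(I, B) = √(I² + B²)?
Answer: -1136647/33 + 10*√229/99 ≈ -34442.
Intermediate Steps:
r(I, B) = √(B² + I²)
d(t, l) = -99 (d(t, l) = -50 - 49 = -99)
c = 4163/33 + 10*√229/99 (c = (-12489 - √(108² + 106²))/(-99) = (-12489 - √(11664 + 11236))*(-1/99) = (-12489 - √22900)*(-1/99) = (-12489 - 10*√229)*(-1/99) = 4163/33 + 10*√229/99 ≈ 127.68)
(-22772 - 11798) + c = (-22772 - 11798) + (4163/33 + 10*√229/99) = -34570 + (4163/33 + 10*√229/99) = -1136647/33 + 10*√229/99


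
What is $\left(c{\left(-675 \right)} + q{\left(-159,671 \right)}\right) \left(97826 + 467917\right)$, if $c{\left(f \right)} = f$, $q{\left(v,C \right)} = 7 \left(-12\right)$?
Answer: $-429398937$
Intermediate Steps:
$q{\left(v,C \right)} = -84$
$\left(c{\left(-675 \right)} + q{\left(-159,671 \right)}\right) \left(97826 + 467917\right) = \left(-675 - 84\right) \left(97826 + 467917\right) = \left(-759\right) 565743 = -429398937$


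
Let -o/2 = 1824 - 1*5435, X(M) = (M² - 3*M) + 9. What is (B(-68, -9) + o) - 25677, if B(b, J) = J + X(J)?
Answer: -18347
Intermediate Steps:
X(M) = 9 + M² - 3*M
o = 7222 (o = -2*(1824 - 1*5435) = -2*(1824 - 5435) = -2*(-3611) = 7222)
B(b, J) = 9 + J² - 2*J (B(b, J) = J + (9 + J² - 3*J) = 9 + J² - 2*J)
(B(-68, -9) + o) - 25677 = ((9 + (-9)² - 2*(-9)) + 7222) - 25677 = ((9 + 81 + 18) + 7222) - 25677 = (108 + 7222) - 25677 = 7330 - 25677 = -18347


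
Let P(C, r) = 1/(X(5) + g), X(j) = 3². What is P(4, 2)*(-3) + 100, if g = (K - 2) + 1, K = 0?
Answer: 797/8 ≈ 99.625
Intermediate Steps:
X(j) = 9
g = -1 (g = (0 - 2) + 1 = -2 + 1 = -1)
P(C, r) = ⅛ (P(C, r) = 1/(9 - 1) = 1/8 = ⅛)
P(4, 2)*(-3) + 100 = (⅛)*(-3) + 100 = -3/8 + 100 = 797/8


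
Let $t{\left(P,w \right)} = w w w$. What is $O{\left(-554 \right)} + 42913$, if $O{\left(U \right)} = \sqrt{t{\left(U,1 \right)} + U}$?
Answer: $42913 + i \sqrt{553} \approx 42913.0 + 23.516 i$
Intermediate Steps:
$t{\left(P,w \right)} = w^{3}$ ($t{\left(P,w \right)} = w^{2} w = w^{3}$)
$O{\left(U \right)} = \sqrt{1 + U}$ ($O{\left(U \right)} = \sqrt{1^{3} + U} = \sqrt{1 + U}$)
$O{\left(-554 \right)} + 42913 = \sqrt{1 - 554} + 42913 = \sqrt{-553} + 42913 = i \sqrt{553} + 42913 = 42913 + i \sqrt{553}$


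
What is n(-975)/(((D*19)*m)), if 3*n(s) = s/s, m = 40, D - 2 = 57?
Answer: 1/134520 ≈ 7.4338e-6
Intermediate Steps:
D = 59 (D = 2 + 57 = 59)
n(s) = ⅓ (n(s) = (s/s)/3 = (⅓)*1 = ⅓)
n(-975)/(((D*19)*m)) = 1/(3*(((59*19)*40))) = 1/(3*((1121*40))) = (⅓)/44840 = (⅓)*(1/44840) = 1/134520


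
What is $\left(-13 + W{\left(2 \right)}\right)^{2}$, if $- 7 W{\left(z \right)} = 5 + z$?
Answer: $196$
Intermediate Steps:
$W{\left(z \right)} = - \frac{5}{7} - \frac{z}{7}$ ($W{\left(z \right)} = - \frac{5 + z}{7} = - \frac{5}{7} - \frac{z}{7}$)
$\left(-13 + W{\left(2 \right)}\right)^{2} = \left(-13 - 1\right)^{2} = \left(-14\right)^{2} = 196$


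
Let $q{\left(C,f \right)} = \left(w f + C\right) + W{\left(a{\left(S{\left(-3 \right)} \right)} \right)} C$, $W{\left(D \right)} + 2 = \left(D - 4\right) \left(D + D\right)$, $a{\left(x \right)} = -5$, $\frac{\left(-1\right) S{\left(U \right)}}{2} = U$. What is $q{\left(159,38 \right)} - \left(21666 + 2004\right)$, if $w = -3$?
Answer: $-9633$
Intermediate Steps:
$S{\left(U \right)} = - 2 U$
$W{\left(D \right)} = -2 + 2 D \left(-4 + D\right)$ ($W{\left(D \right)} = -2 + \left(D - 4\right) \left(D + D\right) = -2 + \left(-4 + D\right) 2 D = -2 + 2 D \left(-4 + D\right)$)
$q{\left(C,f \right)} = - 3 f + 89 C$ ($q{\left(C,f \right)} = \left(- 3 f + C\right) + \left(-2 - -40 + 2 \left(-5\right)^{2}\right) C = \left(C - 3 f\right) + \left(-2 + 40 + 2 \cdot 25\right) C = \left(C - 3 f\right) + \left(-2 + 40 + 50\right) C = \left(C - 3 f\right) + 88 C = - 3 f + 89 C$)
$q{\left(159,38 \right)} - \left(21666 + 2004\right) = \left(\left(-3\right) 38 + 89 \cdot 159\right) - \left(21666 + 2004\right) = \left(-114 + 14151\right) - 23670 = 14037 - 23670 = -9633$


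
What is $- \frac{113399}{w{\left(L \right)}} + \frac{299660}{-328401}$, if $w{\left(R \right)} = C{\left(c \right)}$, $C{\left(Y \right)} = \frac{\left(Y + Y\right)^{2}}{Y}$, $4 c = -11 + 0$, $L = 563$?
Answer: $\frac{3385186249}{328401} \approx 10308.0$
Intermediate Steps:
$c = - \frac{11}{4}$ ($c = \frac{-11 + 0}{4} = \frac{1}{4} \left(-11\right) = - \frac{11}{4} \approx -2.75$)
$C{\left(Y \right)} = 4 Y$ ($C{\left(Y \right)} = \frac{\left(2 Y\right)^{2}}{Y} = \frac{4 Y^{2}}{Y} = 4 Y$)
$w{\left(R \right)} = -11$ ($w{\left(R \right)} = 4 \left(- \frac{11}{4}\right) = -11$)
$- \frac{113399}{w{\left(L \right)}} + \frac{299660}{-328401} = - \frac{113399}{-11} + \frac{299660}{-328401} = \left(-113399\right) \left(- \frac{1}{11}\right) + 299660 \left(- \frac{1}{328401}\right) = 10309 - \frac{299660}{328401} = \frac{3385186249}{328401}$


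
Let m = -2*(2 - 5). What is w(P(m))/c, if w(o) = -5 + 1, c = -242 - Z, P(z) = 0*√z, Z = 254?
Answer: 1/124 ≈ 0.0080645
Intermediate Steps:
m = 6 (m = -2*(-3) = 6)
P(z) = 0
c = -496 (c = -242 - 1*254 = -242 - 254 = -496)
w(o) = -4
w(P(m))/c = -4/(-496) = -4*(-1/496) = 1/124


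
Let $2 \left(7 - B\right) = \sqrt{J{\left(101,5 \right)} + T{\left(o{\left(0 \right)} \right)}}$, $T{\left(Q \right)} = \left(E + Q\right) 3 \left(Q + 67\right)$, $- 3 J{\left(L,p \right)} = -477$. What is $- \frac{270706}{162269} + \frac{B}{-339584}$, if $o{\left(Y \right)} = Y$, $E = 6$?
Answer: $- \frac{13132651741}{7871993728} + \frac{\sqrt{1365}}{679168} \approx -1.6682$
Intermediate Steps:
$J{\left(L,p \right)} = 159$ ($J{\left(L,p \right)} = \left(- \frac{1}{3}\right) \left(-477\right) = 159$)
$T{\left(Q \right)} = \left(18 + 3 Q\right) \left(67 + Q\right)$ ($T{\left(Q \right)} = \left(6 + Q\right) 3 \left(Q + 67\right) = \left(18 + 3 Q\right) \left(67 + Q\right)$)
$B = 7 - \frac{\sqrt{1365}}{2}$ ($B = 7 - \frac{\sqrt{159 + \left(1206 + 3 \cdot 0^{2} + 219 \cdot 0\right)}}{2} = 7 - \frac{\sqrt{159 + \left(1206 + 3 \cdot 0 + 0\right)}}{2} = 7 - \frac{\sqrt{159 + \left(1206 + 0 + 0\right)}}{2} = 7 - \frac{\sqrt{159 + 1206}}{2} = 7 - \frac{\sqrt{1365}}{2} \approx -11.473$)
$- \frac{270706}{162269} + \frac{B}{-339584} = - \frac{270706}{162269} + \frac{7 - \frac{\sqrt{1365}}{2}}{-339584} = \left(-270706\right) \frac{1}{162269} + \left(7 - \frac{\sqrt{1365}}{2}\right) \left(- \frac{1}{339584}\right) = - \frac{270706}{162269} - \left(\frac{1}{48512} - \frac{\sqrt{1365}}{679168}\right) = - \frac{13132651741}{7871993728} + \frac{\sqrt{1365}}{679168}$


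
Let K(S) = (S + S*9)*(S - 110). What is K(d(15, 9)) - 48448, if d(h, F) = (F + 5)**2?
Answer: 120112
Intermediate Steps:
d(h, F) = (5 + F)**2
K(S) = 10*S*(-110 + S) (K(S) = (S + 9*S)*(-110 + S) = (10*S)*(-110 + S) = 10*S*(-110 + S))
K(d(15, 9)) - 48448 = 10*(5 + 9)**2*(-110 + (5 + 9)**2) - 48448 = 10*14**2*(-110 + 14**2) - 48448 = 10*196*(-110 + 196) - 48448 = 10*196*86 - 48448 = 168560 - 48448 = 120112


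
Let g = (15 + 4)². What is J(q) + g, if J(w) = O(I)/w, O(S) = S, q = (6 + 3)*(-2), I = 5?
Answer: 6493/18 ≈ 360.72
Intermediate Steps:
q = -18 (q = 9*(-2) = -18)
g = 361 (g = 19² = 361)
J(w) = 5/w
J(q) + g = 5/(-18) + 361 = 5*(-1/18) + 361 = -5/18 + 361 = 6493/18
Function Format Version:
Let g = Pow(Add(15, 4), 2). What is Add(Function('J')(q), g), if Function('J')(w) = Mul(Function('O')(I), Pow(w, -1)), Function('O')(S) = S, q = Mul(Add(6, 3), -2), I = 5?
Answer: Rational(6493, 18) ≈ 360.72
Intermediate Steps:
q = -18 (q = Mul(9, -2) = -18)
g = 361 (g = Pow(19, 2) = 361)
Function('J')(w) = Mul(5, Pow(w, -1))
Add(Function('J')(q), g) = Add(Mul(5, Pow(-18, -1)), 361) = Add(Mul(5, Rational(-1, 18)), 361) = Add(Rational(-5, 18), 361) = Rational(6493, 18)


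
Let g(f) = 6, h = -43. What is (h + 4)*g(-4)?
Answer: -234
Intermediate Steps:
(h + 4)*g(-4) = (-43 + 4)*6 = -39*6 = -234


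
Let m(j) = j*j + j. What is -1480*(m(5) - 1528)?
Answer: 2217040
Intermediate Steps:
m(j) = j + j² (m(j) = j² + j = j + j²)
-1480*(m(5) - 1528) = -1480*(5*(1 + 5) - 1528) = -1480*(5*6 - 1528) = -1480*(30 - 1528) = -1480*(-1498) = 2217040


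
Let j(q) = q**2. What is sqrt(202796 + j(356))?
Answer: 2*sqrt(82383) ≈ 574.05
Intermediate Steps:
sqrt(202796 + j(356)) = sqrt(202796 + 356**2) = sqrt(202796 + 126736) = sqrt(329532) = 2*sqrt(82383)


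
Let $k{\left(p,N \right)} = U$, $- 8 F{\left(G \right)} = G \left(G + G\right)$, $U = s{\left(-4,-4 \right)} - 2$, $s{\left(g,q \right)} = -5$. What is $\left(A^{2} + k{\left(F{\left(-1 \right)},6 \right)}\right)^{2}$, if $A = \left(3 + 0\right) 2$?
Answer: $841$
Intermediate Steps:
$U = -7$ ($U = -5 - 2 = -7$)
$F{\left(G \right)} = - \frac{G^{2}}{4}$ ($F{\left(G \right)} = - \frac{G \left(G + G\right)}{8} = - \frac{G 2 G}{8} = - \frac{2 G^{2}}{8} = - \frac{G^{2}}{4}$)
$k{\left(p,N \right)} = -7$
$A = 6$ ($A = 3 \cdot 2 = 6$)
$\left(A^{2} + k{\left(F{\left(-1 \right)},6 \right)}\right)^{2} = \left(6^{2} - 7\right)^{2} = \left(36 - 7\right)^{2} = 29^{2} = 841$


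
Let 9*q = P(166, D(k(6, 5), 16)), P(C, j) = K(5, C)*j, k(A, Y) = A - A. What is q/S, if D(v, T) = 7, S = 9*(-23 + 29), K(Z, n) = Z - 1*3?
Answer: 7/243 ≈ 0.028807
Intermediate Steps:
K(Z, n) = -3 + Z (K(Z, n) = Z - 3 = -3 + Z)
k(A, Y) = 0
S = 54 (S = 9*6 = 54)
P(C, j) = 2*j (P(C, j) = (-3 + 5)*j = 2*j)
q = 14/9 (q = (2*7)/9 = (⅑)*14 = 14/9 ≈ 1.5556)
q/S = (14/9)/54 = (14/9)*(1/54) = 7/243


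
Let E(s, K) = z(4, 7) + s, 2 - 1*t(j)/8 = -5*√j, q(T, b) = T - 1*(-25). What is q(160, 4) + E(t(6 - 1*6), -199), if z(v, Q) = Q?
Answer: 208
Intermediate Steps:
q(T, b) = 25 + T (q(T, b) = T + 25 = 25 + T)
t(j) = 16 + 40*√j (t(j) = 16 - (-40)*√j = 16 + 40*√j)
E(s, K) = 7 + s
q(160, 4) + E(t(6 - 1*6), -199) = (25 + 160) + (7 + (16 + 40*√(6 - 1*6))) = 185 + (7 + (16 + 40*√(6 - 6))) = 185 + (7 + (16 + 40*√0)) = 185 + (7 + (16 + 40*0)) = 185 + (7 + (16 + 0)) = 185 + (7 + 16) = 185 + 23 = 208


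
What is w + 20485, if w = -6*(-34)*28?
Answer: 26197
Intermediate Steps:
w = 5712 (w = 204*28 = 5712)
w + 20485 = 5712 + 20485 = 26197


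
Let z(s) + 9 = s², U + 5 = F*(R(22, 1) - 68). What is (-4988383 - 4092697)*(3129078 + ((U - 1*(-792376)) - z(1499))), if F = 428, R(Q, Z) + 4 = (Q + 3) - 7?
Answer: -14995996052600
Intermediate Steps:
R(Q, Z) = -8 + Q (R(Q, Z) = -4 + ((Q + 3) - 7) = -4 + ((3 + Q) - 7) = -4 + (-4 + Q) = -8 + Q)
U = -23117 (U = -5 + 428*((-8 + 22) - 68) = -5 + 428*(14 - 68) = -5 + 428*(-54) = -5 - 23112 = -23117)
z(s) = -9 + s²
(-4988383 - 4092697)*(3129078 + ((U - 1*(-792376)) - z(1499))) = (-4988383 - 4092697)*(3129078 + ((-23117 - 1*(-792376)) - (-9 + 1499²))) = -9081080*(3129078 + ((-23117 + 792376) - (-9 + 2247001))) = -9081080*(3129078 + (769259 - 1*2246992)) = -9081080*(3129078 + (769259 - 2246992)) = -9081080*(3129078 - 1477733) = -9081080*1651345 = -14995996052600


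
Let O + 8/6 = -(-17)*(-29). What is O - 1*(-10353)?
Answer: 29576/3 ≈ 9858.7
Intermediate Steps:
O = -1483/3 (O = -4/3 - (-17)*(-29) = -4/3 - 1*493 = -4/3 - 493 = -1483/3 ≈ -494.33)
O - 1*(-10353) = -1483/3 - 1*(-10353) = -1483/3 + 10353 = 29576/3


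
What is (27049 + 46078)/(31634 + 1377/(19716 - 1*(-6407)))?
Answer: 1910296621/826376359 ≈ 2.3117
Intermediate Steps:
(27049 + 46078)/(31634 + 1377/(19716 - 1*(-6407))) = 73127/(31634 + 1377/(19716 + 6407)) = 73127/(31634 + 1377/26123) = 73127/(826376359/26123) = 73127*(26123/826376359) = 1910296621/826376359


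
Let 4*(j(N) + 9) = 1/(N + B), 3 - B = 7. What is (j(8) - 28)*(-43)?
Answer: 25413/16 ≈ 1588.3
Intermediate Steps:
B = -4 (B = 3 - 1*7 = 3 - 7 = -4)
j(N) = -9 + 1/(4*(-4 + N)) (j(N) = -9 + 1/(4*(N - 4)) = -9 + 1/(4*(-4 + N)))
(j(8) - 28)*(-43) = ((145 - 36*8)/(4*(-4 + 8)) - 28)*(-43) = ((1/4)*(145 - 288)/4 - 28)*(-43) = ((1/4)*(1/4)*(-143) - 28)*(-43) = (-143/16 - 28)*(-43) = -591/16*(-43) = 25413/16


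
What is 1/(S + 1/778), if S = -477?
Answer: -778/371105 ≈ -0.0020964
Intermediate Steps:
1/(S + 1/778) = 1/(-477 + 1/778) = 1/(-371105/778) = -778/371105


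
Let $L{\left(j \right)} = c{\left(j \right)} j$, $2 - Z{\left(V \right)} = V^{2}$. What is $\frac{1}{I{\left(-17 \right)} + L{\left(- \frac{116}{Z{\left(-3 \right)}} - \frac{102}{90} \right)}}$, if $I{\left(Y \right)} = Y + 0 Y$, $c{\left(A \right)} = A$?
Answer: $\frac{11025}{2440216} \approx 0.004518$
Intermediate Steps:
$Z{\left(V \right)} = 2 - V^{2}$
$I{\left(Y \right)} = Y$ ($I{\left(Y \right)} = Y + 0 = Y$)
$L{\left(j \right)} = j^{2}$ ($L{\left(j \right)} = j j = j^{2}$)
$\frac{1}{I{\left(-17 \right)} + L{\left(- \frac{116}{Z{\left(-3 \right)}} - \frac{102}{90} \right)}} = \frac{1}{-17 + \left(- \frac{116}{2 - \left(-3\right)^{2}} - \frac{102}{90}\right)^{2}} = \frac{1}{-17 + \left(- \frac{116}{2 - 9} - \frac{17}{15}\right)^{2}} = \frac{1}{-17 + \left(- \frac{116}{-7} - \frac{17}{15}\right)^{2}} = \frac{1}{-17 + \left(\left(-116\right) \left(- \frac{1}{7}\right) - \frac{17}{15}\right)^{2}} = \frac{1}{-17 + \left(\frac{116}{7} - \frac{17}{15}\right)^{2}} = \frac{1}{-17 + \left(\frac{1621}{105}\right)^{2}} = \frac{1}{-17 + \frac{2627641}{11025}} = \frac{1}{\frac{2440216}{11025}} = \frac{11025}{2440216}$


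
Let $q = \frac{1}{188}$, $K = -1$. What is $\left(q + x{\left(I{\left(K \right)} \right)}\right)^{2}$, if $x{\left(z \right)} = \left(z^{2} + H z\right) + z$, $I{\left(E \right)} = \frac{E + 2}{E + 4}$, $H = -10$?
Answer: $\frac{23804641}{2862864} \approx 8.315$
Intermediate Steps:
$I{\left(E \right)} = \frac{2 + E}{4 + E}$
$x{\left(z \right)} = z^{2} - 9 z$ ($x{\left(z \right)} = \left(z^{2} - 10 z\right) + z = z^{2} - 9 z$)
$q = \frac{1}{188} \approx 0.0053191$
$\left(q + x{\left(I{\left(K \right)} \right)}\right)^{2} = \left(\frac{1}{188} + \frac{2 - 1}{4 - 1} \left(-9 + \frac{2 - 1}{4 - 1}\right)\right)^{2} = \left(\frac{1}{188} + \frac{1}{3} \cdot 1 \left(-9 + \frac{1}{3} \cdot 1\right)\right)^{2} = \left(\frac{1}{188} + \frac{-9 + \frac{1}{3}}{3}\right)^{2} = \left(\frac{1}{188} + \frac{1}{3} \left(- \frac{26}{3}\right)\right)^{2} = \left(\frac{1}{188} - \frac{26}{9}\right)^{2} = \left(- \frac{4879}{1692}\right)^{2} = \frac{23804641}{2862864}$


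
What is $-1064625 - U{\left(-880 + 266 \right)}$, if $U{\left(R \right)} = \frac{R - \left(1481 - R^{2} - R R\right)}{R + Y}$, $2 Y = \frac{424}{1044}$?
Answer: $- \frac{170357744508}{160201} \approx -1.0634 \cdot 10^{6}$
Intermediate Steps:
$Y = \frac{53}{261}$ ($Y = \frac{424 \cdot \frac{1}{1044}}{2} = \frac{1}{2} \cdot \frac{106}{261} = \frac{53}{261} \approx 0.20307$)
$U{\left(R \right)} = \frac{-1481 + R + 2 R^{2}}{\frac{53}{261} + R}$ ($U{\left(R \right)} = \frac{R - \left(1481 - R^{2} - R R\right)}{R + \frac{53}{261}} = \frac{R + \left(\left(R^{2} + R^{2}\right) - 1481\right)}{\frac{53}{261} + R} = \frac{R + \left(2 R^{2} - 1481\right)}{\frac{53}{261} + R} = \frac{R + \left(-1481 + 2 R^{2}\right)}{\frac{53}{261} + R} = \frac{-1481 + R + 2 R^{2}}{\frac{53}{261} + R}$)
$-1064625 - U{\left(-880 + 266 \right)} = -1064625 - \frac{261 \left(-1481 + \left(-880 + 266\right) + 2 \left(-880 + 266\right)^{2}\right)}{53 + 261 \left(-880 + 266\right)} = -1064625 - \frac{261 \left(-1481 - 614 + 2 \left(-614\right)^{2}\right)}{53 + 261 \left(-614\right)} = -1064625 - \frac{261 \left(-1481 - 614 + 2 \cdot 376996\right)}{53 - 160254} = -1064625 - \frac{261 \left(-1481 - 614 + 753992\right)}{-160201} = -1064625 - 261 \left(- \frac{1}{160201}\right) 751897 = -1064625 - - \frac{196245117}{160201} = -1064625 + \frac{196245117}{160201} = - \frac{170357744508}{160201}$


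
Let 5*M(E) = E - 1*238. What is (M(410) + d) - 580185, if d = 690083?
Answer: 549662/5 ≈ 1.0993e+5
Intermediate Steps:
M(E) = -238/5 + E/5 (M(E) = (E - 1*238)/5 = (E - 238)/5 = (-238 + E)/5 = -238/5 + E/5)
(M(410) + d) - 580185 = ((-238/5 + (1/5)*410) + 690083) - 580185 = ((-238/5 + 82) + 690083) - 580185 = (172/5 + 690083) - 580185 = 3450587/5 - 580185 = 549662/5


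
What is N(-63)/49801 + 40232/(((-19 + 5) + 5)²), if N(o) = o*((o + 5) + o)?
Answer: 2004211295/4033881 ≈ 496.84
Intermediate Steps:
N(o) = o*(5 + 2*o) (N(o) = o*((5 + o) + o) = o*(5 + 2*o))
N(-63)/49801 + 40232/(((-19 + 5) + 5)²) = -63*(5 + 2*(-63))/49801 + 40232/(((-19 + 5) + 5)²) = -63*(5 - 126)*(1/49801) + 40232/((-14 + 5)²) = -63*(-121)*(1/49801) + 40232/((-9)²) = 7623*(1/49801) + 40232/81 = 7623/49801 + 40232*(1/81) = 7623/49801 + 40232/81 = 2004211295/4033881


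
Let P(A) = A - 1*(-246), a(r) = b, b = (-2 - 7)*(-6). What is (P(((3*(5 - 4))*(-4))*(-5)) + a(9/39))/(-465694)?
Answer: -180/232847 ≈ -0.00077304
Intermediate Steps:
b = 54 (b = -9*(-6) = 54)
a(r) = 54
P(A) = 246 + A (P(A) = A + 246 = 246 + A)
(P(((3*(5 - 4))*(-4))*(-5)) + a(9/39))/(-465694) = ((246 + ((3*(5 - 4))*(-4))*(-5)) + 54)/(-465694) = ((246 + ((3*1)*(-4))*(-5)) + 54)*(-1/465694) = ((246 + (3*(-4))*(-5)) + 54)*(-1/465694) = ((246 - 12*(-5)) + 54)*(-1/465694) = ((246 + 60) + 54)*(-1/465694) = (306 + 54)*(-1/465694) = 360*(-1/465694) = -180/232847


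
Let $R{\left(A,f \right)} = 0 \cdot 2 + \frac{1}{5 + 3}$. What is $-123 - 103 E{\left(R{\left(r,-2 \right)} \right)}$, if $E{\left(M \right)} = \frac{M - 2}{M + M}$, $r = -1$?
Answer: $\frac{1299}{2} \approx 649.5$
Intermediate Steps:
$R{\left(A,f \right)} = \frac{1}{8}$ ($R{\left(A,f \right)} = 0 + \frac{1}{8} = \frac{1}{8}$)
$E{\left(M \right)} = \frac{-2 + M}{2 M}$
$-123 - 103 E{\left(R{\left(r,-2 \right)} \right)} = -123 - 103 \frac{\frac{1}{\frac{1}{8}} \left(-2 + \frac{1}{8}\right)}{2} = -123 - 103 \cdot \frac{1}{2} \cdot 8 \left(- \frac{15}{8}\right) = -123 - - \frac{1545}{2} = -123 + \frac{1545}{2} = \frac{1299}{2}$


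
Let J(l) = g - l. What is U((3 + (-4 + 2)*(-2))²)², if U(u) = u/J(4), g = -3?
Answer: 49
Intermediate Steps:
J(l) = -3 - l
U(u) = -u/7 (U(u) = u/(-3 - 1*4) = u/(-3 - 4) = u/(-7) = u*(-⅐) = -u/7)
U((3 + (-4 + 2)*(-2))²)² = (-(3 + (-4 + 2)*(-2))²/7)² = (-(3 - 2*(-2))²/7)² = (-(3 + 4)²/7)² = (-⅐*7²)² = (-⅐*49)² = (-7)² = 49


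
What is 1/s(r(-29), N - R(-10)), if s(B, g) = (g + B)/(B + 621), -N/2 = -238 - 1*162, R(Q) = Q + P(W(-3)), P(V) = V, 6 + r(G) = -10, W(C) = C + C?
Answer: 121/160 ≈ 0.75625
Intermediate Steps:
W(C) = 2*C
r(G) = -16 (r(G) = -6 - 10 = -16)
R(Q) = -6 + Q (R(Q) = Q + 2*(-3) = Q - 6 = -6 + Q)
N = 800 (N = -2*(-238 - 1*162) = -2*(-238 - 162) = -2*(-400) = 800)
s(B, g) = (B + g)/(621 + B)
1/s(r(-29), N - R(-10)) = 1/((-16 + (800 - (-6 - 10)))/(621 - 16)) = 1/((-16 + (800 - 1*(-16)))/605) = 1/((-16 + (800 + 16))/605) = 1/((-16 + 816)/605) = 1/((1/605)*800) = 1/(160/121) = 121/160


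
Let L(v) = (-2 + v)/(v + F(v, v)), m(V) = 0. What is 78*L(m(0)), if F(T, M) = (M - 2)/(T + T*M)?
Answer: 0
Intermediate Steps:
F(T, M) = (-2 + M)/(T + M*T)
L(v) = (-2 + v)/(v + (-2 + v)/(v*(1 + v)))
78*L(m(0)) = 78*(0*(1 + 0)*(-2 + 0)/(-2 + 0 + 0²*(1 + 0))) = 78*(0*1*(-2)/(-2 + 0 + 0*1)) = 78*(0*1*(-2)/(-2 + 0 + 0)) = 78*(0*1*(-2)/(-2)) = 78*(0*(-½)*1*(-2)) = 78*0 = 0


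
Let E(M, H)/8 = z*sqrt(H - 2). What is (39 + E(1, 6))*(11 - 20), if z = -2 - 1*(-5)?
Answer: -783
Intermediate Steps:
z = 3 (z = -2 + 5 = 3)
E(M, H) = 24*sqrt(-2 + H) (E(M, H) = 8*(3*sqrt(H - 2)) = 8*(3*sqrt(-2 + H)) = 24*sqrt(-2 + H))
(39 + E(1, 6))*(11 - 20) = (39 + 24*sqrt(-2 + 6))*(11 - 20) = (39 + 24*sqrt(4))*(-9) = (39 + 24*2)*(-9) = (39 + 48)*(-9) = 87*(-9) = -783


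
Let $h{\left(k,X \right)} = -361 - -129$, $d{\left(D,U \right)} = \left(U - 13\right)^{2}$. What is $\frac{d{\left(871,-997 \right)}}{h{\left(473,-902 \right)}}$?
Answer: $- \frac{255025}{58} \approx -4397.0$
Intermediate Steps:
$d{\left(D,U \right)} = \left(-13 + U\right)^{2}$
$h{\left(k,X \right)} = -232$ ($h{\left(k,X \right)} = -361 + 129 = -232$)
$\frac{d{\left(871,-997 \right)}}{h{\left(473,-902 \right)}} = \frac{\left(-13 - 997\right)^{2}}{-232} = \left(-1010\right)^{2} \left(- \frac{1}{232}\right) = 1020100 \left(- \frac{1}{232}\right) = - \frac{255025}{58}$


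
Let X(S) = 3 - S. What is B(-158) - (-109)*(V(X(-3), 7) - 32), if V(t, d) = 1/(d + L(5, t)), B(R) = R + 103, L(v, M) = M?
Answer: -45950/13 ≈ -3534.6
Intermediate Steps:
B(R) = 103 + R
V(t, d) = 1/(d + t)
B(-158) - (-109)*(V(X(-3), 7) - 32) = (103 - 158) - (-109)*(1/(7 + (3 - 1*(-3))) - 32) = -55 - (-109)*(1/(7 + (3 + 3)) - 32) = -55 - (-109)*(1/(7 + 6) - 32) = -55 - (-109)*(1/13 - 32) = -55 - (-109)*(-415)/13 = -55 - 1*45235/13 = -55 - 45235/13 = -45950/13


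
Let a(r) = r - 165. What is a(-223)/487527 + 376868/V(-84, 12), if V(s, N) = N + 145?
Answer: 183733264520/76541739 ≈ 2400.4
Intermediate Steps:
V(s, N) = 145 + N
a(r) = -165 + r
a(-223)/487527 + 376868/V(-84, 12) = (-165 - 223)/487527 + 376868/(145 + 12) = -388*1/487527 + 376868/157 = -388/487527 + 376868*(1/157) = -388/487527 + 376868/157 = 183733264520/76541739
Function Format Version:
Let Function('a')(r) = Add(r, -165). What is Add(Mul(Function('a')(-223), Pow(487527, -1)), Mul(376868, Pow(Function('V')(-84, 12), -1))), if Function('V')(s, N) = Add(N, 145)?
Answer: Rational(183733264520, 76541739) ≈ 2400.4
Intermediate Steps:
Function('V')(s, N) = Add(145, N)
Function('a')(r) = Add(-165, r)
Add(Mul(Function('a')(-223), Pow(487527, -1)), Mul(376868, Pow(Function('V')(-84, 12), -1))) = Add(Mul(Add(-165, -223), Pow(487527, -1)), Mul(376868, Pow(Add(145, 12), -1))) = Add(Mul(-388, Rational(1, 487527)), Mul(376868, Pow(157, -1))) = Add(Rational(-388, 487527), Mul(376868, Rational(1, 157))) = Add(Rational(-388, 487527), Rational(376868, 157)) = Rational(183733264520, 76541739)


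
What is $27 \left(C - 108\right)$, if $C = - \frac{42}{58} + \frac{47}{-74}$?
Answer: $- \frac{6336495}{2146} \approx -2952.7$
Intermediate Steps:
$C = - \frac{2917}{2146}$ ($C = \left(-42\right) \frac{1}{58} + 47 \left(- \frac{1}{74}\right) = - \frac{21}{29} - \frac{47}{74} = - \frac{2917}{2146} \approx -1.3593$)
$27 \left(C - 108\right) = 27 \left(- \frac{2917}{2146} - 108\right) = 27 \left(- \frac{234685}{2146}\right) = - \frac{6336495}{2146}$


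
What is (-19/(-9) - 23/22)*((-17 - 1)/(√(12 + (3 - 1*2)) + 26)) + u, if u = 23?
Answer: 12481/561 + 211*√13/7293 ≈ 22.352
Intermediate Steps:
(-19/(-9) - 23/22)*((-17 - 1)/(√(12 + (3 - 1*2)) + 26)) + u = (-19/(-9) - 23/22)*((-17 - 1)/(√(12 + (3 - 1*2)) + 26)) + 23 = (-19*(-⅑) - 23*1/22)*(-18/(√(12 + (3 - 2)) + 26)) + 23 = (19/9 - 23/22)*(-18/(√(12 + 1) + 26)) + 23 = 211*(-18/(√13 + 26))/198 + 23 = 211*(-18/(26 + √13))/198 + 23 = -211/(11*(26 + √13)) + 23 = 23 - 211/(11*(26 + √13))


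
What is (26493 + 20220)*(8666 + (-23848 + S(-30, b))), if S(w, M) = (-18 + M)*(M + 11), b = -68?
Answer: -480209640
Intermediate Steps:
S(w, M) = (-18 + M)*(11 + M)
(26493 + 20220)*(8666 + (-23848 + S(-30, b))) = (26493 + 20220)*(8666 + (-23848 + (-198 + (-68)² - 7*(-68)))) = 46713*(8666 + (-23848 + (-198 + 4624 + 476))) = 46713*(8666 + (-23848 + 4902)) = 46713*(8666 - 18946) = 46713*(-10280) = -480209640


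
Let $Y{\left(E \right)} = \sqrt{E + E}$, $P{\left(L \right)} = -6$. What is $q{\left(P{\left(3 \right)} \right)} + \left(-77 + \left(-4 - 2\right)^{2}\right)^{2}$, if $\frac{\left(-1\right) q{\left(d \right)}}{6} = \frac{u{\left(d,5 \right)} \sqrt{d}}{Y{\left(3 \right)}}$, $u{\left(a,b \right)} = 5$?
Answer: $1681 - 30 i \approx 1681.0 - 30.0 i$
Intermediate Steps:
$Y{\left(E \right)} = \sqrt{2} \sqrt{E}$ ($Y{\left(E \right)} = \sqrt{2 E} = \sqrt{2} \sqrt{E}$)
$q{\left(d \right)} = - 5 \sqrt{6} \sqrt{d}$ ($q{\left(d \right)} = - 6 \frac{5 \sqrt{d}}{\sqrt{2} \sqrt{3}} = - 6 \frac{5 \sqrt{d}}{\sqrt{6}} = - 6 \cdot 5 \sqrt{d} \frac{\sqrt{6}}{6} = - 6 \frac{5 \sqrt{6} \sqrt{d}}{6} = - 5 \sqrt{6} \sqrt{d}$)
$q{\left(P{\left(3 \right)} \right)} + \left(-77 + \left(-4 - 2\right)^{2}\right)^{2} = - 5 \sqrt{6} \sqrt{-6} + \left(-77 + \left(-4 - 2\right)^{2}\right)^{2} = - 5 \sqrt{6} i \sqrt{6} + \left(-77 + \left(-6\right)^{2}\right)^{2} = - 30 i + \left(-77 + 36\right)^{2} = - 30 i + \left(-41\right)^{2} = - 30 i + 1681 = 1681 - 30 i$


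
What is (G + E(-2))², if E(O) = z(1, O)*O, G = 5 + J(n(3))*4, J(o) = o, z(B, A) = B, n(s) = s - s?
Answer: 9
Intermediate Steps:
n(s) = 0
G = 5 (G = 5 + 0*4 = 5 + 0 = 5)
E(O) = O (E(O) = 1*O = O)
(G + E(-2))² = (5 - 2)² = 3² = 9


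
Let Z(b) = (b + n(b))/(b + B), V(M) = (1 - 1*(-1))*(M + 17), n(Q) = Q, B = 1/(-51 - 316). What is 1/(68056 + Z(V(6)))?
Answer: 16881/1148887100 ≈ 1.4693e-5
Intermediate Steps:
B = -1/367 (B = 1/(-367) = -1/367 ≈ -0.0027248)
V(M) = 34 + 2*M (V(M) = (1 + 1)*(17 + M) = 2*(17 + M) = 34 + 2*M)
Z(b) = 2*b/(-1/367 + b) (Z(b) = (b + b)/(b - 1/367) = (2*b)/(-1/367 + b) = 2*b/(-1/367 + b))
1/(68056 + Z(V(6))) = 1/(68056 + 734*(34 + 2*6)/(-1 + 367*(34 + 2*6))) = 1/(68056 + 734*(34 + 12)/(-1 + 367*(34 + 12))) = 1/(68056 + 734*46/(-1 + 367*46)) = 1/(68056 + 734*46/(-1 + 16882)) = 1/(68056 + 734*46/16881) = 1/(68056 + 734*46*(1/16881)) = 1/(68056 + 33764/16881) = 1/(1148887100/16881) = 16881/1148887100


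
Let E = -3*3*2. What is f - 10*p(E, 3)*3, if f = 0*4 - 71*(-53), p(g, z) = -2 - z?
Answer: 3913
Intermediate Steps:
E = -18 (E = -9*2 = -18)
f = 3763 (f = 0 + 3763 = 3763)
f - 10*p(E, 3)*3 = 3763 - 10*(-2 - 1*3)*3 = 3763 - 10*(-2 - 3)*3 = 3763 - 10*(-5)*3 = 3763 + 50*3 = 3763 + 150 = 3913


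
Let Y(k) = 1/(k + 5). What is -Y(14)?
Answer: -1/19 ≈ -0.052632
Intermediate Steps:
Y(k) = 1/(5 + k)
-Y(14) = -1/(5 + 14) = -1/19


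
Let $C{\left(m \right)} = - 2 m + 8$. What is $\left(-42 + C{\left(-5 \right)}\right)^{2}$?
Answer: $576$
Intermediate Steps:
$C{\left(m \right)} = 8 - 2 m$
$\left(-42 + C{\left(-5 \right)}\right)^{2} = \left(-42 + \left(8 - -10\right)\right)^{2} = \left(-42 + \left(8 + 10\right)\right)^{2} = \left(-42 + 18\right)^{2} = \left(-24\right)^{2} = 576$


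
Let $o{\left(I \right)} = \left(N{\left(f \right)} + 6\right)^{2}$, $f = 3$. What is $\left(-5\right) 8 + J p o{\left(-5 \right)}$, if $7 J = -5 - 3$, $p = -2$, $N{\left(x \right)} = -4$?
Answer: $- \frac{216}{7} \approx -30.857$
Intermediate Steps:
$J = - \frac{8}{7}$ ($J = \frac{-5 - 3}{7} = \frac{1}{7} \left(-8\right) = - \frac{8}{7} \approx -1.1429$)
$o{\left(I \right)} = 4$ ($o{\left(I \right)} = \left(-4 + 6\right)^{2} = 2^{2} = 4$)
$\left(-5\right) 8 + J p o{\left(-5 \right)} = \left(-5\right) 8 + \left(- \frac{8}{7}\right) \left(-2\right) 4 = -40 + \frac{16}{7} \cdot 4 = -40 + \frac{64}{7} = - \frac{216}{7}$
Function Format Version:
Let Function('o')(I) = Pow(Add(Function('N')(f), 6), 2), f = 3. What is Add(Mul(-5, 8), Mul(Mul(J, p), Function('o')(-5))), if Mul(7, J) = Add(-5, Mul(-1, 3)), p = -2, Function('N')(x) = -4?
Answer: Rational(-216, 7) ≈ -30.857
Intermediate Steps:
J = Rational(-8, 7) (J = Mul(Rational(1, 7), Add(-5, Mul(-1, 3))) = Mul(Rational(1, 7), Add(-5, -3)) = Mul(Rational(1, 7), -8) = Rational(-8, 7) ≈ -1.1429)
Function('o')(I) = 4 (Function('o')(I) = Pow(Add(-4, 6), 2) = Pow(2, 2) = 4)
Add(Mul(-5, 8), Mul(Mul(J, p), Function('o')(-5))) = Add(Mul(-5, 8), Mul(Mul(Rational(-8, 7), -2), 4)) = Add(-40, Mul(Rational(16, 7), 4)) = Add(-40, Rational(64, 7)) = Rational(-216, 7)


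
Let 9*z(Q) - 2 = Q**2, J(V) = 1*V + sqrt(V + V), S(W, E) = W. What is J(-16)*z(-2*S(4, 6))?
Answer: -352/3 + 88*I*sqrt(2)/3 ≈ -117.33 + 41.484*I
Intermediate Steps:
J(V) = V + sqrt(2)*sqrt(V) (J(V) = V + sqrt(2*V) = V + sqrt(2)*sqrt(V))
z(Q) = 2/9 + Q**2/9
J(-16)*z(-2*S(4, 6)) = (-16 + sqrt(2)*sqrt(-16))*(2/9 + (-2*4)**2/9) = (-16 + sqrt(2)*(4*I))*(2/9 + (1/9)*(-8)**2) = (-16 + 4*I*sqrt(2))*(2/9 + (1/9)*64) = (-16 + 4*I*sqrt(2))*(2/9 + 64/9) = (-16 + 4*I*sqrt(2))*(22/3) = -352/3 + 88*I*sqrt(2)/3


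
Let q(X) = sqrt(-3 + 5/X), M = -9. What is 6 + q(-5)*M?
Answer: 6 - 18*I ≈ 6.0 - 18.0*I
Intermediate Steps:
6 + q(-5)*M = 6 + sqrt(-3 + 5/(-5))*(-9) = 6 + sqrt(-3 + 5*(-1/5))*(-9) = 6 + sqrt(-3 - 1)*(-9) = 6 + sqrt(-4)*(-9) = 6 + (2*I)*(-9) = 6 - 18*I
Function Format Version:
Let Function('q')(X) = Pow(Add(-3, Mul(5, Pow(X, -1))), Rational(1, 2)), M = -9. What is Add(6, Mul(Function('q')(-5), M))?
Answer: Add(6, Mul(-18, I)) ≈ Add(6.0000, Mul(-18.000, I))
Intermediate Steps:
Add(6, Mul(Function('q')(-5), M)) = Add(6, Mul(Pow(Add(-3, Mul(5, Pow(-5, -1))), Rational(1, 2)), -9)) = Add(6, Mul(Pow(Add(-3, Mul(5, Rational(-1, 5))), Rational(1, 2)), -9)) = Add(6, Mul(Pow(Add(-3, -1), Rational(1, 2)), -9)) = Add(6, Mul(Pow(-4, Rational(1, 2)), -9)) = Add(6, Mul(Mul(2, I), -9)) = Add(6, Mul(-18, I))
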